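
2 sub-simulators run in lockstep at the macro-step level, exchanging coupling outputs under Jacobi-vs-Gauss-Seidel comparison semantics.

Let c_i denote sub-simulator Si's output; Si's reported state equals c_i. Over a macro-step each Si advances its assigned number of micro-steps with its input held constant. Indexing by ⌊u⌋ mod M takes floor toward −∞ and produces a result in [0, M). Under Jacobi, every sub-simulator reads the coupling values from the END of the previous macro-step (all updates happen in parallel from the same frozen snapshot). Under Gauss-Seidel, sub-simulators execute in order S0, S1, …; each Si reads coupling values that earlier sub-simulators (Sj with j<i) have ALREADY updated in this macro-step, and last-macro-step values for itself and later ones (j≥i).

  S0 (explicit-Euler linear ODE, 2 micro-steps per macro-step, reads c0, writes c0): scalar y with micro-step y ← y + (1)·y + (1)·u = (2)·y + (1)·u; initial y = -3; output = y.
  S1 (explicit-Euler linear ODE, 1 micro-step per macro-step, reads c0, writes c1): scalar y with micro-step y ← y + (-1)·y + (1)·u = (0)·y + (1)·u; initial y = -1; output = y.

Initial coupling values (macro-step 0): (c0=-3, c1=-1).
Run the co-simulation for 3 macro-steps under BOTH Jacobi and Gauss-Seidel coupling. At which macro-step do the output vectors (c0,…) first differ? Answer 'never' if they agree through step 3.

first divergence at macro-step: 1

[Jacobi] macro 1: S0 reads c0=-3 → after 2×micro: -21; S1 reads c0=-3 → after 1×micro: -3 ⇒ (c0=-21, c1=-3)
[Jacobi] macro 2: S0 reads c0=-21 → after 2×micro: -147; S1 reads c0=-21 → after 1×micro: -21 ⇒ (c0=-147, c1=-21)
[Jacobi] macro 3: S0 reads c0=-147 → after 2×micro: -1029; S1 reads c0=-147 → after 1×micro: -147 ⇒ (c0=-1029, c1=-147)
[Gauss-Seidel] macro 1: S0 reads c0=-3 → after 2×micro: -21; S1 reads c0=-21 → after 1×micro: -21 ⇒ (c0=-21, c1=-21)
[Gauss-Seidel] macro 2: S0 reads c0=-21 → after 2×micro: -147; S1 reads c0=-147 → after 1×micro: -147 ⇒ (c0=-147, c1=-147)
[Gauss-Seidel] macro 3: S0 reads c0=-147 → after 2×micro: -1029; S1 reads c0=-1029 → after 1×micro: -1029 ⇒ (c0=-1029, c1=-1029)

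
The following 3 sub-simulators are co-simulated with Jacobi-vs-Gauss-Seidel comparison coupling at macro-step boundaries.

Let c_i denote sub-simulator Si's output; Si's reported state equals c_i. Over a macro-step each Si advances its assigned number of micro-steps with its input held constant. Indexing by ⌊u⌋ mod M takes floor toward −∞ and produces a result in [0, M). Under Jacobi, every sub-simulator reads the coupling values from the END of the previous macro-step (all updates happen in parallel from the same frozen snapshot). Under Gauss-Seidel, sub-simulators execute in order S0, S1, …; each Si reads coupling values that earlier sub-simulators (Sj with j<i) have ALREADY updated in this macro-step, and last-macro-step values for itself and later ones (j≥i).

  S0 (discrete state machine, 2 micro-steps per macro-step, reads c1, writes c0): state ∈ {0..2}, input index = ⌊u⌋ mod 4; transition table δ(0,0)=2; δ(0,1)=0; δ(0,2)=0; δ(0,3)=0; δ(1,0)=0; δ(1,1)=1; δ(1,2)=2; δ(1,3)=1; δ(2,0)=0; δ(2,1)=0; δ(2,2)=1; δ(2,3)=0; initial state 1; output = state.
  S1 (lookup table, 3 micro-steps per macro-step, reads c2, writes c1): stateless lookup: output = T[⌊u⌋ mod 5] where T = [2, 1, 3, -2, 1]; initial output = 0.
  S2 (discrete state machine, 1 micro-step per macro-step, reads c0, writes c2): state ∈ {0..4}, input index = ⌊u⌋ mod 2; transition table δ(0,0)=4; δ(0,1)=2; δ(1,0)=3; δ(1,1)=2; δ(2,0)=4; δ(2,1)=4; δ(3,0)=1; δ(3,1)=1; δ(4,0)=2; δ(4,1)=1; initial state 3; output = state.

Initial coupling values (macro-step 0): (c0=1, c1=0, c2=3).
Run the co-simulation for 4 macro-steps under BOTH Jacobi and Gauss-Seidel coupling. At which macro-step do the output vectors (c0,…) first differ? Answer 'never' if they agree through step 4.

first divergence at macro-step: never

[Jacobi] macro 1: S0 reads c1=0 → after 2×micro: 2; S1 reads c2=3 → after 3×micro: -2; S2 reads c0=1 → after 1×micro: 1 ⇒ (c0=2, c1=-2, c2=1)
[Jacobi] macro 2: S0 reads c1=-2 → after 2×micro: 2; S1 reads c2=1 → after 3×micro: 1; S2 reads c0=2 → after 1×micro: 3 ⇒ (c0=2, c1=1, c2=3)
[Jacobi] macro 3: S0 reads c1=1 → after 2×micro: 0; S1 reads c2=3 → after 3×micro: -2; S2 reads c0=2 → after 1×micro: 1 ⇒ (c0=0, c1=-2, c2=1)
[Jacobi] macro 4: S0 reads c1=-2 → after 2×micro: 0; S1 reads c2=1 → after 3×micro: 1; S2 reads c0=0 → after 1×micro: 3 ⇒ (c0=0, c1=1, c2=3)
[Gauss-Seidel] macro 1: S0 reads c1=0 → after 2×micro: 2; S1 reads c2=3 → after 3×micro: -2; S2 reads c0=2 → after 1×micro: 1 ⇒ (c0=2, c1=-2, c2=1)
[Gauss-Seidel] macro 2: S0 reads c1=-2 → after 2×micro: 2; S1 reads c2=1 → after 3×micro: 1; S2 reads c0=2 → after 1×micro: 3 ⇒ (c0=2, c1=1, c2=3)
[Gauss-Seidel] macro 3: S0 reads c1=1 → after 2×micro: 0; S1 reads c2=3 → after 3×micro: -2; S2 reads c0=0 → after 1×micro: 1 ⇒ (c0=0, c1=-2, c2=1)
[Gauss-Seidel] macro 4: S0 reads c1=-2 → after 2×micro: 0; S1 reads c2=1 → after 3×micro: 1; S2 reads c0=0 → after 1×micro: 3 ⇒ (c0=0, c1=1, c2=3)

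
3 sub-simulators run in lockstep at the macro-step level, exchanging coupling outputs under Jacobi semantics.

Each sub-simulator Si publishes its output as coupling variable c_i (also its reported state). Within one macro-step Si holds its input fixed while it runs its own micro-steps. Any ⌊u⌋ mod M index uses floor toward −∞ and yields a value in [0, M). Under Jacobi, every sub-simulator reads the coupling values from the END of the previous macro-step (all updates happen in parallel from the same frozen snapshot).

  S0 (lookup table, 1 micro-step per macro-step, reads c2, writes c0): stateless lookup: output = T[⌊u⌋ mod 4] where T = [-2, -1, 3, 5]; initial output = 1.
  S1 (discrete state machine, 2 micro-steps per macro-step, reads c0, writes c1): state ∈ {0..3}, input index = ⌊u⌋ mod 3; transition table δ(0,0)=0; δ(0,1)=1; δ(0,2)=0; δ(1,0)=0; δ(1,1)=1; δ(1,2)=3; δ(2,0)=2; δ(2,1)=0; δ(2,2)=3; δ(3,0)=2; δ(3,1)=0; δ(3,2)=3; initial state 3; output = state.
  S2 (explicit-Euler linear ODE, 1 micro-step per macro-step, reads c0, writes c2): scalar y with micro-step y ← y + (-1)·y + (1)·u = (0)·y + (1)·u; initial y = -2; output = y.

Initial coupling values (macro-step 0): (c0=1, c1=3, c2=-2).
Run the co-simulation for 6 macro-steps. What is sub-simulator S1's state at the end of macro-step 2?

macro 1: S0 reads c2=-2 → after 1×micro: 3; S1 reads c0=1 → after 2×micro: 1; S2 reads c0=1 → after 1×micro: 1 ⇒ (c0=3, c1=1, c2=1)
macro 2: S0 reads c2=1 → after 1×micro: -1; S1 reads c0=3 → after 2×micro: 0; S2 reads c0=3 → after 1×micro: 3 ⇒ (c0=-1, c1=0, c2=3)
macro 3: S0 reads c2=3 → after 1×micro: 5; S1 reads c0=-1 → after 2×micro: 0; S2 reads c0=-1 → after 1×micro: -1 ⇒ (c0=5, c1=0, c2=-1)
macro 4: S0 reads c2=-1 → after 1×micro: 5; S1 reads c0=5 → after 2×micro: 0; S2 reads c0=5 → after 1×micro: 5 ⇒ (c0=5, c1=0, c2=5)
macro 5: S0 reads c2=5 → after 1×micro: -1; S1 reads c0=5 → after 2×micro: 0; S2 reads c0=5 → after 1×micro: 5 ⇒ (c0=-1, c1=0, c2=5)
macro 6: S0 reads c2=5 → after 1×micro: -1; S1 reads c0=-1 → after 2×micro: 0; S2 reads c0=-1 → after 1×micro: -1 ⇒ (c0=-1, c1=0, c2=-1)

S1 state at macro-step 2 = 0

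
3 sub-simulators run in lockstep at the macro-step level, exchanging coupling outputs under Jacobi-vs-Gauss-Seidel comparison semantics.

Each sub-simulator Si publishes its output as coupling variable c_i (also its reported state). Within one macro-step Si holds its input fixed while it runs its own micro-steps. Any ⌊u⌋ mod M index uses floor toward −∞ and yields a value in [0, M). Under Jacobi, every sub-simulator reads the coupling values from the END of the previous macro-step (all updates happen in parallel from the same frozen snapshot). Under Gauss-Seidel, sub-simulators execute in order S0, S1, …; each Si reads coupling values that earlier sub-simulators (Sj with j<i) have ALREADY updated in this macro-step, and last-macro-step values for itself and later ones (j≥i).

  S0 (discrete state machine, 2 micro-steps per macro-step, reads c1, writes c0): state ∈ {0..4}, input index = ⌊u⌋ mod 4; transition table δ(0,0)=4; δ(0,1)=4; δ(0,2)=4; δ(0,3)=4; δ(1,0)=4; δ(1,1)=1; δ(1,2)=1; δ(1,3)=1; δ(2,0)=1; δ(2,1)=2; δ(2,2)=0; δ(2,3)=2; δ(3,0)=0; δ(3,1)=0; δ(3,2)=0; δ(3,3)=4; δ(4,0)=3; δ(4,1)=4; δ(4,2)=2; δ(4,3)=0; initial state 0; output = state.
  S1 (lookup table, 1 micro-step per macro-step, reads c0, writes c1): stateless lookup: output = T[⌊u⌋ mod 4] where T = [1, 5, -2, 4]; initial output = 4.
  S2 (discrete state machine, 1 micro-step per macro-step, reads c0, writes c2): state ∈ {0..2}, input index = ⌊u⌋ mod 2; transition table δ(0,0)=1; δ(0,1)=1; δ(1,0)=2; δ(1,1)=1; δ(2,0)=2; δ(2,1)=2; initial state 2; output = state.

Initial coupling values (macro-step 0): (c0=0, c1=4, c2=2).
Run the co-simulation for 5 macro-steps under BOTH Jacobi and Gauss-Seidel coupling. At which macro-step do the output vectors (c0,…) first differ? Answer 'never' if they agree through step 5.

first divergence at macro-step: 1

[Jacobi] macro 1: S0 reads c1=4 → after 2×micro: 3; S1 reads c0=0 → after 1×micro: 1; S2 reads c0=0 → after 1×micro: 2 ⇒ (c0=3, c1=1, c2=2)
[Jacobi] macro 2: S0 reads c1=1 → after 2×micro: 4; S1 reads c0=3 → after 1×micro: 4; S2 reads c0=3 → after 1×micro: 2 ⇒ (c0=4, c1=4, c2=2)
[Jacobi] macro 3: S0 reads c1=4 → after 2×micro: 0; S1 reads c0=4 → after 1×micro: 1; S2 reads c0=4 → after 1×micro: 2 ⇒ (c0=0, c1=1, c2=2)
[Jacobi] macro 4: S0 reads c1=1 → after 2×micro: 4; S1 reads c0=0 → after 1×micro: 1; S2 reads c0=0 → after 1×micro: 2 ⇒ (c0=4, c1=1, c2=2)
[Jacobi] macro 5: S0 reads c1=1 → after 2×micro: 4; S1 reads c0=4 → after 1×micro: 1; S2 reads c0=4 → after 1×micro: 2 ⇒ (c0=4, c1=1, c2=2)
[Gauss-Seidel] macro 1: S0 reads c1=4 → after 2×micro: 3; S1 reads c0=3 → after 1×micro: 4; S2 reads c0=3 → after 1×micro: 2 ⇒ (c0=3, c1=4, c2=2)
[Gauss-Seidel] macro 2: S0 reads c1=4 → after 2×micro: 4; S1 reads c0=4 → after 1×micro: 1; S2 reads c0=4 → after 1×micro: 2 ⇒ (c0=4, c1=1, c2=2)
[Gauss-Seidel] macro 3: S0 reads c1=1 → after 2×micro: 4; S1 reads c0=4 → after 1×micro: 1; S2 reads c0=4 → after 1×micro: 2 ⇒ (c0=4, c1=1, c2=2)
[Gauss-Seidel] macro 4: S0 reads c1=1 → after 2×micro: 4; S1 reads c0=4 → after 1×micro: 1; S2 reads c0=4 → after 1×micro: 2 ⇒ (c0=4, c1=1, c2=2)
[Gauss-Seidel] macro 5: S0 reads c1=1 → after 2×micro: 4; S1 reads c0=4 → after 1×micro: 1; S2 reads c0=4 → after 1×micro: 2 ⇒ (c0=4, c1=1, c2=2)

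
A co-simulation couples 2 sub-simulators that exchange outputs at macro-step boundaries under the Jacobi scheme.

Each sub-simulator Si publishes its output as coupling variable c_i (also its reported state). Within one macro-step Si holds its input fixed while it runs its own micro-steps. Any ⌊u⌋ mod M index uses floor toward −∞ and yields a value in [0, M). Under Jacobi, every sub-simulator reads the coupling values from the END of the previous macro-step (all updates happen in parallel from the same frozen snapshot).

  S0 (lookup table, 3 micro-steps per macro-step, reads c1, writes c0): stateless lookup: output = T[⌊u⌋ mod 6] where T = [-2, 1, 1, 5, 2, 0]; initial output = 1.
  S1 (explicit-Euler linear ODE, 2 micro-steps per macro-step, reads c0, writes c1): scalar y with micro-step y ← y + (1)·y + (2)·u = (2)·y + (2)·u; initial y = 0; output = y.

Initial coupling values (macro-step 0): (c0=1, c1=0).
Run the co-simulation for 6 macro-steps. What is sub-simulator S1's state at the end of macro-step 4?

S1 state at macro-step 4 = 132

macro 1: S0 reads c1=0 → after 3×micro: -2; S1 reads c0=1 → after 2×micro: 6 ⇒ (c0=-2, c1=6)
macro 2: S0 reads c1=6 → after 3×micro: -2; S1 reads c0=-2 → after 2×micro: 12 ⇒ (c0=-2, c1=12)
macro 3: S0 reads c1=12 → after 3×micro: -2; S1 reads c0=-2 → after 2×micro: 36 ⇒ (c0=-2, c1=36)
macro 4: S0 reads c1=36 → after 3×micro: -2; S1 reads c0=-2 → after 2×micro: 132 ⇒ (c0=-2, c1=132)
macro 5: S0 reads c1=132 → after 3×micro: -2; S1 reads c0=-2 → after 2×micro: 516 ⇒ (c0=-2, c1=516)
macro 6: S0 reads c1=516 → after 3×micro: -2; S1 reads c0=-2 → after 2×micro: 2052 ⇒ (c0=-2, c1=2052)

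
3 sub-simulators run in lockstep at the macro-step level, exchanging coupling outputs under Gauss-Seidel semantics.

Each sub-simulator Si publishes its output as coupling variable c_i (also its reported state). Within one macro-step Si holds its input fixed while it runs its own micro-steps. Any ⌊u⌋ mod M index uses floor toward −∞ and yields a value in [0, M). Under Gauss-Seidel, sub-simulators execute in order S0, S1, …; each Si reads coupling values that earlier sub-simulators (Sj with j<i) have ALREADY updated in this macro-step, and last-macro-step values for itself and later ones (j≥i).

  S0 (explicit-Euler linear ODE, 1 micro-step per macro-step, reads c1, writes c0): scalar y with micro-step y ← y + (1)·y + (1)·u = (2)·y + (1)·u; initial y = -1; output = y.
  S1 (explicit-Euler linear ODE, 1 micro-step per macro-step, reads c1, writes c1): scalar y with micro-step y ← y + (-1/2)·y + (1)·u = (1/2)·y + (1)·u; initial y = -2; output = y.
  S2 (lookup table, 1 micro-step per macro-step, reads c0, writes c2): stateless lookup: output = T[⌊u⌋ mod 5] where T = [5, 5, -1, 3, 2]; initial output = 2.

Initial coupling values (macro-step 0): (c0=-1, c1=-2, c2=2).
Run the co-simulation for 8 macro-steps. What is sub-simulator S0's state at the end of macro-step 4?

S0 state at macro-step 4 = -239/4

macro 1: S0 reads c1=-2 → after 1×micro: -4; S1 reads c1=-2 → after 1×micro: -3; S2 reads c0=-4 → after 1×micro: 5 ⇒ (c0=-4, c1=-3, c2=5)
macro 2: S0 reads c1=-3 → after 1×micro: -11; S1 reads c1=-3 → after 1×micro: -9/2; S2 reads c0=-11 → after 1×micro: 2 ⇒ (c0=-11, c1=-9/2, c2=2)
macro 3: S0 reads c1=-9/2 → after 1×micro: -53/2; S1 reads c1=-9/2 → after 1×micro: -27/4; S2 reads c0=-53/2 → after 1×micro: 3 ⇒ (c0=-53/2, c1=-27/4, c2=3)
macro 4: S0 reads c1=-27/4 → after 1×micro: -239/4; S1 reads c1=-27/4 → after 1×micro: -81/8; S2 reads c0=-239/4 → after 1×micro: 5 ⇒ (c0=-239/4, c1=-81/8, c2=5)
macro 5: S0 reads c1=-81/8 → after 1×micro: -1037/8; S1 reads c1=-81/8 → after 1×micro: -243/16; S2 reads c0=-1037/8 → after 1×micro: 5 ⇒ (c0=-1037/8, c1=-243/16, c2=5)
macro 6: S0 reads c1=-243/16 → after 1×micro: -4391/16; S1 reads c1=-243/16 → after 1×micro: -729/32; S2 reads c0=-4391/16 → after 1×micro: 5 ⇒ (c0=-4391/16, c1=-729/32, c2=5)
macro 7: S0 reads c1=-729/32 → after 1×micro: -18293/32; S1 reads c1=-729/32 → after 1×micro: -2187/64; S2 reads c0=-18293/32 → after 1×micro: 3 ⇒ (c0=-18293/32, c1=-2187/64, c2=3)
macro 8: S0 reads c1=-2187/64 → after 1×micro: -75359/64; S1 reads c1=-2187/64 → after 1×micro: -6561/128; S2 reads c0=-75359/64 → after 1×micro: -1 ⇒ (c0=-75359/64, c1=-6561/128, c2=-1)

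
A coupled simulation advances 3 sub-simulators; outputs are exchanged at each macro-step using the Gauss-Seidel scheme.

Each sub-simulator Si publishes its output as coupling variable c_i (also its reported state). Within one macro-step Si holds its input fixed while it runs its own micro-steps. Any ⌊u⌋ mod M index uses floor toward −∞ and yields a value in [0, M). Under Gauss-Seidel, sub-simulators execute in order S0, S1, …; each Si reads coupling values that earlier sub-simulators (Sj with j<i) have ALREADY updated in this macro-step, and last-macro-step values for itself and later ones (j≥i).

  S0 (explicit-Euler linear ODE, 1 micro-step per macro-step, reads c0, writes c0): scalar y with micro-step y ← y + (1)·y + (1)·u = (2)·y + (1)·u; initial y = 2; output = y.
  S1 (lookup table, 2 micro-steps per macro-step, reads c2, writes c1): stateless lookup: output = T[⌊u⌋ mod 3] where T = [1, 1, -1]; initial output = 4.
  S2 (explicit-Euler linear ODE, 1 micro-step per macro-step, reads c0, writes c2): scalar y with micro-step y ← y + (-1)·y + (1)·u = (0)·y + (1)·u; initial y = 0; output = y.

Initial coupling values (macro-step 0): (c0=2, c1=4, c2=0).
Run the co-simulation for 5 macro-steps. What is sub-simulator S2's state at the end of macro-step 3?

macro 1: S0 reads c0=2 → after 1×micro: 6; S1 reads c2=0 → after 2×micro: 1; S2 reads c0=6 → after 1×micro: 6 ⇒ (c0=6, c1=1, c2=6)
macro 2: S0 reads c0=6 → after 1×micro: 18; S1 reads c2=6 → after 2×micro: 1; S2 reads c0=18 → after 1×micro: 18 ⇒ (c0=18, c1=1, c2=18)
macro 3: S0 reads c0=18 → after 1×micro: 54; S1 reads c2=18 → after 2×micro: 1; S2 reads c0=54 → after 1×micro: 54 ⇒ (c0=54, c1=1, c2=54)
macro 4: S0 reads c0=54 → after 1×micro: 162; S1 reads c2=54 → after 2×micro: 1; S2 reads c0=162 → after 1×micro: 162 ⇒ (c0=162, c1=1, c2=162)
macro 5: S0 reads c0=162 → after 1×micro: 486; S1 reads c2=162 → after 2×micro: 1; S2 reads c0=486 → after 1×micro: 486 ⇒ (c0=486, c1=1, c2=486)

S2 state at macro-step 3 = 54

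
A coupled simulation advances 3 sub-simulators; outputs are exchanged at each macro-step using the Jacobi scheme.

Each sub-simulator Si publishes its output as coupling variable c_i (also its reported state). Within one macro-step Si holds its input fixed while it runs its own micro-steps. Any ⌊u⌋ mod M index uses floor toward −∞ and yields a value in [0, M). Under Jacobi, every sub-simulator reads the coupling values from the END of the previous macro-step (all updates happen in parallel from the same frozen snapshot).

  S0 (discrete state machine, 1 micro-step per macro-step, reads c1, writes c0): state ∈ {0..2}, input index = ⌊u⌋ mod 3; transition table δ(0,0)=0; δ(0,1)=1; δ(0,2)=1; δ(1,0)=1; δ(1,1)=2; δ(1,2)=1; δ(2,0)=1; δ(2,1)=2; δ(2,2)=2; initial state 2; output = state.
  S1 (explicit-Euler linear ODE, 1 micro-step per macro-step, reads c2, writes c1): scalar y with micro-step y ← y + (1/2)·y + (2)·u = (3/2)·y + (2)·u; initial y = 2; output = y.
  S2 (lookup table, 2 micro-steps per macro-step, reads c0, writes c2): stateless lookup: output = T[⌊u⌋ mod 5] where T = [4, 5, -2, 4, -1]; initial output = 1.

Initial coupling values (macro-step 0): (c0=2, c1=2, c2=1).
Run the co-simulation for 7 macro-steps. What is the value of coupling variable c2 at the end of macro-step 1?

macro 1: S0 reads c1=2 → after 1×micro: 2; S1 reads c2=1 → after 1×micro: 5; S2 reads c0=2 → after 2×micro: -2 ⇒ (c0=2, c1=5, c2=-2)
macro 2: S0 reads c1=5 → after 1×micro: 2; S1 reads c2=-2 → after 1×micro: 7/2; S2 reads c0=2 → after 2×micro: -2 ⇒ (c0=2, c1=7/2, c2=-2)
macro 3: S0 reads c1=7/2 → after 1×micro: 1; S1 reads c2=-2 → after 1×micro: 5/4; S2 reads c0=2 → after 2×micro: -2 ⇒ (c0=1, c1=5/4, c2=-2)
macro 4: S0 reads c1=5/4 → after 1×micro: 2; S1 reads c2=-2 → after 1×micro: -17/8; S2 reads c0=1 → after 2×micro: 5 ⇒ (c0=2, c1=-17/8, c2=5)
macro 5: S0 reads c1=-17/8 → after 1×micro: 1; S1 reads c2=5 → after 1×micro: 109/16; S2 reads c0=2 → after 2×micro: -2 ⇒ (c0=1, c1=109/16, c2=-2)
macro 6: S0 reads c1=109/16 → after 1×micro: 1; S1 reads c2=-2 → after 1×micro: 199/32; S2 reads c0=1 → after 2×micro: 5 ⇒ (c0=1, c1=199/32, c2=5)
macro 7: S0 reads c1=199/32 → after 1×micro: 1; S1 reads c2=5 → after 1×micro: 1237/64; S2 reads c0=1 → after 2×micro: 5 ⇒ (c0=1, c1=1237/64, c2=5)

c2 at macro-step 1 = -2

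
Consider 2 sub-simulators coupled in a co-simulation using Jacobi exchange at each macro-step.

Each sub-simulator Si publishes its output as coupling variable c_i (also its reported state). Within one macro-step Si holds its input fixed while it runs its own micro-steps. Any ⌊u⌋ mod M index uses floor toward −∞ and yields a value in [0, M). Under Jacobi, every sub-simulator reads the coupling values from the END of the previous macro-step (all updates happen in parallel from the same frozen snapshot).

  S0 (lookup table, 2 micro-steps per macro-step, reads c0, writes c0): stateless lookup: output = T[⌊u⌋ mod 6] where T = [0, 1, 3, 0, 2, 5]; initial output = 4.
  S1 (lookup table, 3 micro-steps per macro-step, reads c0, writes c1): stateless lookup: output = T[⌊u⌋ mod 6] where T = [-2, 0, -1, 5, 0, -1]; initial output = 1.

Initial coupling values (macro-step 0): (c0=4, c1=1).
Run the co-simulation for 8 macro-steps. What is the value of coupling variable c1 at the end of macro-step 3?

c1 at macro-step 3 = 5

macro 1: S0 reads c0=4 → after 2×micro: 2; S1 reads c0=4 → after 3×micro: 0 ⇒ (c0=2, c1=0)
macro 2: S0 reads c0=2 → after 2×micro: 3; S1 reads c0=2 → after 3×micro: -1 ⇒ (c0=3, c1=-1)
macro 3: S0 reads c0=3 → after 2×micro: 0; S1 reads c0=3 → after 3×micro: 5 ⇒ (c0=0, c1=5)
macro 4: S0 reads c0=0 → after 2×micro: 0; S1 reads c0=0 → after 3×micro: -2 ⇒ (c0=0, c1=-2)
macro 5: S0 reads c0=0 → after 2×micro: 0; S1 reads c0=0 → after 3×micro: -2 ⇒ (c0=0, c1=-2)
macro 6: S0 reads c0=0 → after 2×micro: 0; S1 reads c0=0 → after 3×micro: -2 ⇒ (c0=0, c1=-2)
macro 7: S0 reads c0=0 → after 2×micro: 0; S1 reads c0=0 → after 3×micro: -2 ⇒ (c0=0, c1=-2)
macro 8: S0 reads c0=0 → after 2×micro: 0; S1 reads c0=0 → after 3×micro: -2 ⇒ (c0=0, c1=-2)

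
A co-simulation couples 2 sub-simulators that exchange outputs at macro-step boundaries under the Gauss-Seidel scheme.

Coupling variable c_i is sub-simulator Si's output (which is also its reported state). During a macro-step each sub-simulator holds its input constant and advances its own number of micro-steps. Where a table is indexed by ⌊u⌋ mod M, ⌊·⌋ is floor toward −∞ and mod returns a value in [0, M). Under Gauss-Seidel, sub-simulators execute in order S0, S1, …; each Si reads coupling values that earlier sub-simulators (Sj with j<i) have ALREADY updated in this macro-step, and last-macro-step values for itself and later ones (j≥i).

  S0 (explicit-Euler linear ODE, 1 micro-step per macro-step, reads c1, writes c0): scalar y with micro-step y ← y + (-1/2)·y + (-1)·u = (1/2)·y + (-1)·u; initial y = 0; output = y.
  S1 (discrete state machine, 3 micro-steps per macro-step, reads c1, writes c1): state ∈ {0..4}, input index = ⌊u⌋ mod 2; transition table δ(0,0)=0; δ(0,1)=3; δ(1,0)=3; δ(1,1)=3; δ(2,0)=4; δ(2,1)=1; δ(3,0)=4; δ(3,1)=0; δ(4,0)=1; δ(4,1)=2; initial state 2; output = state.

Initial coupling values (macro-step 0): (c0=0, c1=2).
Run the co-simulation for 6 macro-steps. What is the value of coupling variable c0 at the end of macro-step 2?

macro 1: S0 reads c1=2 → after 1×micro: -2; S1 reads c1=2 → after 3×micro: 3 ⇒ (c0=-2, c1=3)
macro 2: S0 reads c1=3 → after 1×micro: -4; S1 reads c1=3 → after 3×micro: 0 ⇒ (c0=-4, c1=0)
macro 3: S0 reads c1=0 → after 1×micro: -2; S1 reads c1=0 → after 3×micro: 0 ⇒ (c0=-2, c1=0)
macro 4: S0 reads c1=0 → after 1×micro: -1; S1 reads c1=0 → after 3×micro: 0 ⇒ (c0=-1, c1=0)
macro 5: S0 reads c1=0 → after 1×micro: -1/2; S1 reads c1=0 → after 3×micro: 0 ⇒ (c0=-1/2, c1=0)
macro 6: S0 reads c1=0 → after 1×micro: -1/4; S1 reads c1=0 → after 3×micro: 0 ⇒ (c0=-1/4, c1=0)

c0 at macro-step 2 = -4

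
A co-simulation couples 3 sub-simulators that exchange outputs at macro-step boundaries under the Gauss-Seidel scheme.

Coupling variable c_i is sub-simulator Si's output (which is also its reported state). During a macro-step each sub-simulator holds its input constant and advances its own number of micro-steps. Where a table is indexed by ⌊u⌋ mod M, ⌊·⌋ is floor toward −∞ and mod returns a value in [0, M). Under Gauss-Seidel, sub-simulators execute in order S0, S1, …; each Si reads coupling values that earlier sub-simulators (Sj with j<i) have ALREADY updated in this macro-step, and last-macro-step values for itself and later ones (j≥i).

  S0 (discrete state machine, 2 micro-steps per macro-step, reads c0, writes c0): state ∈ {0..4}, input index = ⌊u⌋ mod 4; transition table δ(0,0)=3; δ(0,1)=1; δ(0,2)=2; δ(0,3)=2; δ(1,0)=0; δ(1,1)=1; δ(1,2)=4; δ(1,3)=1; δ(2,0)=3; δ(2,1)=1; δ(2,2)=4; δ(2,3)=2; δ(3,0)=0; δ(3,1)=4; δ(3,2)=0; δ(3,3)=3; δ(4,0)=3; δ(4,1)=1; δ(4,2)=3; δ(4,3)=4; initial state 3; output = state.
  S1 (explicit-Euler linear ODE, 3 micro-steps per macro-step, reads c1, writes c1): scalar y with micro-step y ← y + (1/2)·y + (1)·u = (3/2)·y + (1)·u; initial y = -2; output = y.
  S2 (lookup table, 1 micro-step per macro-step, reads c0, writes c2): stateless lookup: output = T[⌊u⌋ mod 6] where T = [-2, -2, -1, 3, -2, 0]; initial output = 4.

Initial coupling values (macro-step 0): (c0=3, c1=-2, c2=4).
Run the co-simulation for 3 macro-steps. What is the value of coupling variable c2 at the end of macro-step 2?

c2 at macro-step 2 = 3

macro 1: S0 reads c0=3 → after 2×micro: 3; S1 reads c1=-2 → after 3×micro: -65/4; S2 reads c0=3 → after 1×micro: 3 ⇒ (c0=3, c1=-65/4, c2=3)
macro 2: S0 reads c0=3 → after 2×micro: 3; S1 reads c1=-65/4 → after 3×micro: -4225/32; S2 reads c0=3 → after 1×micro: 3 ⇒ (c0=3, c1=-4225/32, c2=3)
macro 3: S0 reads c0=3 → after 2×micro: 3; S1 reads c1=-4225/32 → after 3×micro: -274625/256; S2 reads c0=3 → after 1×micro: 3 ⇒ (c0=3, c1=-274625/256, c2=3)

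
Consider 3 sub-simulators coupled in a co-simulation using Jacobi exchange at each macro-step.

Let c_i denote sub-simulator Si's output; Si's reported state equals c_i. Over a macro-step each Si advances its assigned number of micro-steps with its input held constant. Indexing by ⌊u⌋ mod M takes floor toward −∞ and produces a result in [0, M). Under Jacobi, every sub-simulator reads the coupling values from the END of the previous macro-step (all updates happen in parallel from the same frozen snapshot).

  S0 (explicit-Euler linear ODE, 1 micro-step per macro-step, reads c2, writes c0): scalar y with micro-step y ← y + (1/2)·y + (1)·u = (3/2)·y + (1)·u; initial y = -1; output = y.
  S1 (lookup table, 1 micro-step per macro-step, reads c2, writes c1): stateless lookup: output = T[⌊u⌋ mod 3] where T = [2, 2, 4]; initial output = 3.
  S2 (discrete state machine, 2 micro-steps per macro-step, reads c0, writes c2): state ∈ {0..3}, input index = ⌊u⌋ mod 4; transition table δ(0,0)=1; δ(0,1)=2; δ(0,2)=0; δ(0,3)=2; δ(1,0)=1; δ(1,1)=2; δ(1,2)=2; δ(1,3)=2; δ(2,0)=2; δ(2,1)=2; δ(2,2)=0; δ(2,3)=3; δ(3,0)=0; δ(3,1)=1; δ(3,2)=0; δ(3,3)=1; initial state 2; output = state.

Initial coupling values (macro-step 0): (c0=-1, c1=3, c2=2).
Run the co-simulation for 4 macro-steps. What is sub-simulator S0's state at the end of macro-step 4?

S0 state at macro-step 4 = 119/16

macro 1: S0 reads c2=2 → after 1×micro: 1/2; S1 reads c2=2 → after 1×micro: 4; S2 reads c0=-1 → after 2×micro: 1 ⇒ (c0=1/2, c1=4, c2=1)
macro 2: S0 reads c2=1 → after 1×micro: 7/4; S1 reads c2=1 → after 1×micro: 2; S2 reads c0=1/2 → after 2×micro: 1 ⇒ (c0=7/4, c1=2, c2=1)
macro 3: S0 reads c2=1 → after 1×micro: 29/8; S1 reads c2=1 → after 1×micro: 2; S2 reads c0=7/4 → after 2×micro: 2 ⇒ (c0=29/8, c1=2, c2=2)
macro 4: S0 reads c2=2 → after 1×micro: 119/16; S1 reads c2=2 → after 1×micro: 4; S2 reads c0=29/8 → after 2×micro: 1 ⇒ (c0=119/16, c1=4, c2=1)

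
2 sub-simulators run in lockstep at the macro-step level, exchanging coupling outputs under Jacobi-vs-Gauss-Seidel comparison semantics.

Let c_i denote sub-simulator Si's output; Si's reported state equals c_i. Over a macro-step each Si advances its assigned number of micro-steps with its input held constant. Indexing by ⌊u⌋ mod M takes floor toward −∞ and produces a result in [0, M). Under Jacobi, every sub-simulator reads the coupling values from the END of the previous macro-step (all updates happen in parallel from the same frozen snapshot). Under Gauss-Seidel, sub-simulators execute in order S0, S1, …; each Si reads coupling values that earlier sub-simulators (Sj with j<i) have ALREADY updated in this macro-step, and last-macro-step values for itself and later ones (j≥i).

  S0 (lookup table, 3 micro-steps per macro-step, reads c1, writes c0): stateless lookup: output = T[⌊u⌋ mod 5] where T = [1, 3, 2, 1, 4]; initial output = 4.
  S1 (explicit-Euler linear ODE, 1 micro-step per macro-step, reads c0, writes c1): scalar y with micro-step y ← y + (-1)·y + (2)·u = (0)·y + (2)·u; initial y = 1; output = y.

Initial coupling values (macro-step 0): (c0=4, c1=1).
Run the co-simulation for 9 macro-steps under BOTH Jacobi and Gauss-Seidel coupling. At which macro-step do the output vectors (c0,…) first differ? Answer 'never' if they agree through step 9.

[Jacobi] macro 1: S0 reads c1=1 → after 3×micro: 3; S1 reads c0=4 → after 1×micro: 8 ⇒ (c0=3, c1=8)
[Jacobi] macro 2: S0 reads c1=8 → after 3×micro: 1; S1 reads c0=3 → after 1×micro: 6 ⇒ (c0=1, c1=6)
[Jacobi] macro 3: S0 reads c1=6 → after 3×micro: 3; S1 reads c0=1 → after 1×micro: 2 ⇒ (c0=3, c1=2)
[Jacobi] macro 4: S0 reads c1=2 → after 3×micro: 2; S1 reads c0=3 → after 1×micro: 6 ⇒ (c0=2, c1=6)
[Jacobi] macro 5: S0 reads c1=6 → after 3×micro: 3; S1 reads c0=2 → after 1×micro: 4 ⇒ (c0=3, c1=4)
[Jacobi] macro 6: S0 reads c1=4 → after 3×micro: 4; S1 reads c0=3 → after 1×micro: 6 ⇒ (c0=4, c1=6)
[Jacobi] macro 7: S0 reads c1=6 → after 3×micro: 3; S1 reads c0=4 → after 1×micro: 8 ⇒ (c0=3, c1=8)
[Jacobi] macro 8: S0 reads c1=8 → after 3×micro: 1; S1 reads c0=3 → after 1×micro: 6 ⇒ (c0=1, c1=6)
[Jacobi] macro 9: S0 reads c1=6 → after 3×micro: 3; S1 reads c0=1 → after 1×micro: 2 ⇒ (c0=3, c1=2)
[Gauss-Seidel] macro 1: S0 reads c1=1 → after 3×micro: 3; S1 reads c0=3 → after 1×micro: 6 ⇒ (c0=3, c1=6)
[Gauss-Seidel] macro 2: S0 reads c1=6 → after 3×micro: 3; S1 reads c0=3 → after 1×micro: 6 ⇒ (c0=3, c1=6)
[Gauss-Seidel] macro 3: S0 reads c1=6 → after 3×micro: 3; S1 reads c0=3 → after 1×micro: 6 ⇒ (c0=3, c1=6)
[Gauss-Seidel] macro 4: S0 reads c1=6 → after 3×micro: 3; S1 reads c0=3 → after 1×micro: 6 ⇒ (c0=3, c1=6)
[Gauss-Seidel] macro 5: S0 reads c1=6 → after 3×micro: 3; S1 reads c0=3 → after 1×micro: 6 ⇒ (c0=3, c1=6)
[Gauss-Seidel] macro 6: S0 reads c1=6 → after 3×micro: 3; S1 reads c0=3 → after 1×micro: 6 ⇒ (c0=3, c1=6)
[Gauss-Seidel] macro 7: S0 reads c1=6 → after 3×micro: 3; S1 reads c0=3 → after 1×micro: 6 ⇒ (c0=3, c1=6)
[Gauss-Seidel] macro 8: S0 reads c1=6 → after 3×micro: 3; S1 reads c0=3 → after 1×micro: 6 ⇒ (c0=3, c1=6)
[Gauss-Seidel] macro 9: S0 reads c1=6 → after 3×micro: 3; S1 reads c0=3 → after 1×micro: 6 ⇒ (c0=3, c1=6)

first divergence at macro-step: 1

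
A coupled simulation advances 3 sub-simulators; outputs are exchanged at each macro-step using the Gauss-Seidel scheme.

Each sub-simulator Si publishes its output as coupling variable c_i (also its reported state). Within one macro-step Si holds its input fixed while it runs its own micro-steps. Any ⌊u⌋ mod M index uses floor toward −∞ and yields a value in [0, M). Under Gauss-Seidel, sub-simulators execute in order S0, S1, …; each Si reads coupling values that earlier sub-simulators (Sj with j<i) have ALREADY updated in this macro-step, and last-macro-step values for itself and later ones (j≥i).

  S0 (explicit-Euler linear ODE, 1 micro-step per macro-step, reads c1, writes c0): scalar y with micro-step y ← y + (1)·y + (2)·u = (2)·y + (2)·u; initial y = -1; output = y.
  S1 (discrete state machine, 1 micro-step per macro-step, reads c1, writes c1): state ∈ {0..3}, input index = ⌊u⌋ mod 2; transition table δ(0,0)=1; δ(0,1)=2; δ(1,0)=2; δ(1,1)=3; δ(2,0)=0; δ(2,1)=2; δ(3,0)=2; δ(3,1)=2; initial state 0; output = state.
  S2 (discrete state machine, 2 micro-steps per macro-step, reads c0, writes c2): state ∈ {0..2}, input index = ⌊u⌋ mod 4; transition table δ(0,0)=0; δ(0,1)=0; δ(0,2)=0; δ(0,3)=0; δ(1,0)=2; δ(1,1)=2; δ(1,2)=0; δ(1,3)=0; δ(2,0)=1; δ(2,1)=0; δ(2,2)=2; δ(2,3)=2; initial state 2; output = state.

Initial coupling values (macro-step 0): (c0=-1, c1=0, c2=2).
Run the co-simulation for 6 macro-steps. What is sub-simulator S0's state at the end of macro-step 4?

S0 state at macro-step 4 = 8

macro 1: S0 reads c1=0 → after 1×micro: -2; S1 reads c1=0 → after 1×micro: 1; S2 reads c0=-2 → after 2×micro: 2 ⇒ (c0=-2, c1=1, c2=2)
macro 2: S0 reads c1=1 → after 1×micro: -2; S1 reads c1=1 → after 1×micro: 3; S2 reads c0=-2 → after 2×micro: 2 ⇒ (c0=-2, c1=3, c2=2)
macro 3: S0 reads c1=3 → after 1×micro: 2; S1 reads c1=3 → after 1×micro: 2; S2 reads c0=2 → after 2×micro: 2 ⇒ (c0=2, c1=2, c2=2)
macro 4: S0 reads c1=2 → after 1×micro: 8; S1 reads c1=2 → after 1×micro: 0; S2 reads c0=8 → after 2×micro: 2 ⇒ (c0=8, c1=0, c2=2)
macro 5: S0 reads c1=0 → after 1×micro: 16; S1 reads c1=0 → after 1×micro: 1; S2 reads c0=16 → after 2×micro: 2 ⇒ (c0=16, c1=1, c2=2)
macro 6: S0 reads c1=1 → after 1×micro: 34; S1 reads c1=1 → after 1×micro: 3; S2 reads c0=34 → after 2×micro: 2 ⇒ (c0=34, c1=3, c2=2)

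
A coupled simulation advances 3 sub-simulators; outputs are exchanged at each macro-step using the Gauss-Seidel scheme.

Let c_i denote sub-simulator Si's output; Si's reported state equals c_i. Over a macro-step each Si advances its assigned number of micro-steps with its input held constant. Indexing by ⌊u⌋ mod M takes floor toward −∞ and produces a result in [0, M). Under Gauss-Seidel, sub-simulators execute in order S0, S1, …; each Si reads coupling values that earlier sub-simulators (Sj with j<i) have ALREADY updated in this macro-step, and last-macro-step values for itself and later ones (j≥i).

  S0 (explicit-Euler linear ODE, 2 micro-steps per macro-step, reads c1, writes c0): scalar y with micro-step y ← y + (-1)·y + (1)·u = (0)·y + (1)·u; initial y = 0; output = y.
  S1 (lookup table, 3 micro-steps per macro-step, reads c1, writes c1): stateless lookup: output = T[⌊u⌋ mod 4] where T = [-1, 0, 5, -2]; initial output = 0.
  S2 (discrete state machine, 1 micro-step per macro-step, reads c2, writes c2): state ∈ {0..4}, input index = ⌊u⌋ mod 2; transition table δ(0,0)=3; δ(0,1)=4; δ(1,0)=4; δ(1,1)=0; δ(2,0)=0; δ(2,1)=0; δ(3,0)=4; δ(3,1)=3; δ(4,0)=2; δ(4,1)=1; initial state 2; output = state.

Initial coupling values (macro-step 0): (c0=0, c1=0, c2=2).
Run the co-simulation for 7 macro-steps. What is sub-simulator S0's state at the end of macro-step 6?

macro 1: S0 reads c1=0 → after 2×micro: 0; S1 reads c1=0 → after 3×micro: -1; S2 reads c2=2 → after 1×micro: 0 ⇒ (c0=0, c1=-1, c2=0)
macro 2: S0 reads c1=-1 → after 2×micro: -1; S1 reads c1=-1 → after 3×micro: -2; S2 reads c2=0 → after 1×micro: 3 ⇒ (c0=-1, c1=-2, c2=3)
macro 3: S0 reads c1=-2 → after 2×micro: -2; S1 reads c1=-2 → after 3×micro: 5; S2 reads c2=3 → after 1×micro: 3 ⇒ (c0=-2, c1=5, c2=3)
macro 4: S0 reads c1=5 → after 2×micro: 5; S1 reads c1=5 → after 3×micro: 0; S2 reads c2=3 → after 1×micro: 3 ⇒ (c0=5, c1=0, c2=3)
macro 5: S0 reads c1=0 → after 2×micro: 0; S1 reads c1=0 → after 3×micro: -1; S2 reads c2=3 → after 1×micro: 3 ⇒ (c0=0, c1=-1, c2=3)
macro 6: S0 reads c1=-1 → after 2×micro: -1; S1 reads c1=-1 → after 3×micro: -2; S2 reads c2=3 → after 1×micro: 3 ⇒ (c0=-1, c1=-2, c2=3)
macro 7: S0 reads c1=-2 → after 2×micro: -2; S1 reads c1=-2 → after 3×micro: 5; S2 reads c2=3 → after 1×micro: 3 ⇒ (c0=-2, c1=5, c2=3)

S0 state at macro-step 6 = -1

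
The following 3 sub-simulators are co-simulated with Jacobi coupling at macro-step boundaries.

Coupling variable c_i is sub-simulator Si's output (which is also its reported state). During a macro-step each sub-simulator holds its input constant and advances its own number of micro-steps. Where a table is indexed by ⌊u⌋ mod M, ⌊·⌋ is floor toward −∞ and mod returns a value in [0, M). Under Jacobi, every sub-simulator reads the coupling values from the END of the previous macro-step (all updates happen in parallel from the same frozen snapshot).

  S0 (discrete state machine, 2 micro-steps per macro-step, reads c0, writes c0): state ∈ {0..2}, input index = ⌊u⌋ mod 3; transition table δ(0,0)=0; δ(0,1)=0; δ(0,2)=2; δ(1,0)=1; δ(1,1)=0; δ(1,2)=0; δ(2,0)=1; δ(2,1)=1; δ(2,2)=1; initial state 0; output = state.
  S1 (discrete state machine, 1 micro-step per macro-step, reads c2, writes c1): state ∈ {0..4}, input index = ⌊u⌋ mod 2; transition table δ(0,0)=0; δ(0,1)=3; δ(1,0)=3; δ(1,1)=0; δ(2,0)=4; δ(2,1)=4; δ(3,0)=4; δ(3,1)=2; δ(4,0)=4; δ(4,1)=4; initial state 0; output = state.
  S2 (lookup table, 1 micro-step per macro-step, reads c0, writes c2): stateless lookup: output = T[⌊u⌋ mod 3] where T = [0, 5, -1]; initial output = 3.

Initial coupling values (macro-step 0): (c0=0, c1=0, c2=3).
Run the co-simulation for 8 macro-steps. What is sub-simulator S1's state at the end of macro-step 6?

S1 state at macro-step 6 = 4

macro 1: S0 reads c0=0 → after 2×micro: 0; S1 reads c2=3 → after 1×micro: 3; S2 reads c0=0 → after 1×micro: 0 ⇒ (c0=0, c1=3, c2=0)
macro 2: S0 reads c0=0 → after 2×micro: 0; S1 reads c2=0 → after 1×micro: 4; S2 reads c0=0 → after 1×micro: 0 ⇒ (c0=0, c1=4, c2=0)
macro 3: S0 reads c0=0 → after 2×micro: 0; S1 reads c2=0 → after 1×micro: 4; S2 reads c0=0 → after 1×micro: 0 ⇒ (c0=0, c1=4, c2=0)
macro 4: S0 reads c0=0 → after 2×micro: 0; S1 reads c2=0 → after 1×micro: 4; S2 reads c0=0 → after 1×micro: 0 ⇒ (c0=0, c1=4, c2=0)
macro 5: S0 reads c0=0 → after 2×micro: 0; S1 reads c2=0 → after 1×micro: 4; S2 reads c0=0 → after 1×micro: 0 ⇒ (c0=0, c1=4, c2=0)
macro 6: S0 reads c0=0 → after 2×micro: 0; S1 reads c2=0 → after 1×micro: 4; S2 reads c0=0 → after 1×micro: 0 ⇒ (c0=0, c1=4, c2=0)
macro 7: S0 reads c0=0 → after 2×micro: 0; S1 reads c2=0 → after 1×micro: 4; S2 reads c0=0 → after 1×micro: 0 ⇒ (c0=0, c1=4, c2=0)
macro 8: S0 reads c0=0 → after 2×micro: 0; S1 reads c2=0 → after 1×micro: 4; S2 reads c0=0 → after 1×micro: 0 ⇒ (c0=0, c1=4, c2=0)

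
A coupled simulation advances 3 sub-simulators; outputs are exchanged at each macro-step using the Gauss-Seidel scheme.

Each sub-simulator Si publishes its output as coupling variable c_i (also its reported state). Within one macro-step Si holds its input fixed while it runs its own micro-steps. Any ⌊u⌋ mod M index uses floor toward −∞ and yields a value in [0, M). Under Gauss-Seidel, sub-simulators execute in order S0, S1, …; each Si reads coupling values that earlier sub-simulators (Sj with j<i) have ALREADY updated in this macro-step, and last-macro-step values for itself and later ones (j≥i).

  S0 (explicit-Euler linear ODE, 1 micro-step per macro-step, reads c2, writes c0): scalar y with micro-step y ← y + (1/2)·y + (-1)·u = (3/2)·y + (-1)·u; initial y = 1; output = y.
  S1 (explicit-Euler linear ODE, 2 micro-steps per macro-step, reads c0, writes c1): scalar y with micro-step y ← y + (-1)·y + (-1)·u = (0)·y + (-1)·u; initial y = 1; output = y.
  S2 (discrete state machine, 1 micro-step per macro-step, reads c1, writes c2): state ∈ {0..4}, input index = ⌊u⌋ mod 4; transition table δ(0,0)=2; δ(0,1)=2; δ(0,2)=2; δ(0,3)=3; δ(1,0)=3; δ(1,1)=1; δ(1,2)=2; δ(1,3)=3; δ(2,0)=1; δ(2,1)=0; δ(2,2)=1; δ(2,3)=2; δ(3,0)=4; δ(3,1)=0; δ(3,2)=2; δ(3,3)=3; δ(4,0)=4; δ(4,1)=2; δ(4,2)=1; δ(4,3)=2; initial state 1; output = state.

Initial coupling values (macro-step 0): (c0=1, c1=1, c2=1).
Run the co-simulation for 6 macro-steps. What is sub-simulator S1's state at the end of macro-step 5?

S1 state at macro-step 5 = 451/32

macro 1: S0 reads c2=1 → after 1×micro: 1/2; S1 reads c0=1/2 → after 2×micro: -1/2; S2 reads c1=-1/2 → after 1×micro: 3 ⇒ (c0=1/2, c1=-1/2, c2=3)
macro 2: S0 reads c2=3 → after 1×micro: -9/4; S1 reads c0=-9/4 → after 2×micro: 9/4; S2 reads c1=9/4 → after 1×micro: 2 ⇒ (c0=-9/4, c1=9/4, c2=2)
macro 3: S0 reads c2=2 → after 1×micro: -43/8; S1 reads c0=-43/8 → after 2×micro: 43/8; S2 reads c1=43/8 → after 1×micro: 0 ⇒ (c0=-43/8, c1=43/8, c2=0)
macro 4: S0 reads c2=0 → after 1×micro: -129/16; S1 reads c0=-129/16 → after 2×micro: 129/16; S2 reads c1=129/16 → after 1×micro: 2 ⇒ (c0=-129/16, c1=129/16, c2=2)
macro 5: S0 reads c2=2 → after 1×micro: -451/32; S1 reads c0=-451/32 → after 2×micro: 451/32; S2 reads c1=451/32 → after 1×micro: 1 ⇒ (c0=-451/32, c1=451/32, c2=1)
macro 6: S0 reads c2=1 → after 1×micro: -1417/64; S1 reads c0=-1417/64 → after 2×micro: 1417/64; S2 reads c1=1417/64 → after 1×micro: 2 ⇒ (c0=-1417/64, c1=1417/64, c2=2)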